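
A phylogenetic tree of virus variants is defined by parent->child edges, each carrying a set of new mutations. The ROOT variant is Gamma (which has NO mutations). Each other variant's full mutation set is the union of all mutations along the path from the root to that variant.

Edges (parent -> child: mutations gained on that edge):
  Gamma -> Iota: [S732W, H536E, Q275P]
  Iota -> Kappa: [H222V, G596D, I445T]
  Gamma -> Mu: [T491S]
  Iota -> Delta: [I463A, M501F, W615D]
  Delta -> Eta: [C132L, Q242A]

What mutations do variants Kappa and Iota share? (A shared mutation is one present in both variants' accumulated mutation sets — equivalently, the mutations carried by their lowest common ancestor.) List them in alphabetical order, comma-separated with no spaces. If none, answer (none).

Accumulating mutations along path to Kappa:
  At Gamma: gained [] -> total []
  At Iota: gained ['S732W', 'H536E', 'Q275P'] -> total ['H536E', 'Q275P', 'S732W']
  At Kappa: gained ['H222V', 'G596D', 'I445T'] -> total ['G596D', 'H222V', 'H536E', 'I445T', 'Q275P', 'S732W']
Mutations(Kappa) = ['G596D', 'H222V', 'H536E', 'I445T', 'Q275P', 'S732W']
Accumulating mutations along path to Iota:
  At Gamma: gained [] -> total []
  At Iota: gained ['S732W', 'H536E', 'Q275P'] -> total ['H536E', 'Q275P', 'S732W']
Mutations(Iota) = ['H536E', 'Q275P', 'S732W']
Intersection: ['G596D', 'H222V', 'H536E', 'I445T', 'Q275P', 'S732W'] ∩ ['H536E', 'Q275P', 'S732W'] = ['H536E', 'Q275P', 'S732W']

Answer: H536E,Q275P,S732W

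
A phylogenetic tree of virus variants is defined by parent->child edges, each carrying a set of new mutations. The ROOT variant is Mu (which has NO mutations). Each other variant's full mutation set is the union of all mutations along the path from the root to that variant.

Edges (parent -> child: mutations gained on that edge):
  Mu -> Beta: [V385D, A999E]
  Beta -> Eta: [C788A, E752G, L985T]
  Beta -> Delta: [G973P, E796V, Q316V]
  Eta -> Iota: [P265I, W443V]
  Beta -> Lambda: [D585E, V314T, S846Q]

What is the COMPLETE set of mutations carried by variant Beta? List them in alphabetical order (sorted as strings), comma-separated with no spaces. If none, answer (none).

At Mu: gained [] -> total []
At Beta: gained ['V385D', 'A999E'] -> total ['A999E', 'V385D']

Answer: A999E,V385D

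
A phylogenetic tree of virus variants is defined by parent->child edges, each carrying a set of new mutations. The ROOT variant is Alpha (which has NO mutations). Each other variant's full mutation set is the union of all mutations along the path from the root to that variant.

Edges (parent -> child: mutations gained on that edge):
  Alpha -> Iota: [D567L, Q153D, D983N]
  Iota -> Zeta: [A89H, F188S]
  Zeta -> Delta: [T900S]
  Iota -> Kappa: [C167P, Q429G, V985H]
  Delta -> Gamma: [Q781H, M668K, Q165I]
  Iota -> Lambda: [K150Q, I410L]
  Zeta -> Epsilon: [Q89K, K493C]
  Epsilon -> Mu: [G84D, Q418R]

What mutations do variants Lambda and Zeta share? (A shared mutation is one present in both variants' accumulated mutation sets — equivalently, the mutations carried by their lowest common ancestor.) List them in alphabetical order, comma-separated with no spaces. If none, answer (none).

Answer: D567L,D983N,Q153D

Derivation:
Accumulating mutations along path to Lambda:
  At Alpha: gained [] -> total []
  At Iota: gained ['D567L', 'Q153D', 'D983N'] -> total ['D567L', 'D983N', 'Q153D']
  At Lambda: gained ['K150Q', 'I410L'] -> total ['D567L', 'D983N', 'I410L', 'K150Q', 'Q153D']
Mutations(Lambda) = ['D567L', 'D983N', 'I410L', 'K150Q', 'Q153D']
Accumulating mutations along path to Zeta:
  At Alpha: gained [] -> total []
  At Iota: gained ['D567L', 'Q153D', 'D983N'] -> total ['D567L', 'D983N', 'Q153D']
  At Zeta: gained ['A89H', 'F188S'] -> total ['A89H', 'D567L', 'D983N', 'F188S', 'Q153D']
Mutations(Zeta) = ['A89H', 'D567L', 'D983N', 'F188S', 'Q153D']
Intersection: ['D567L', 'D983N', 'I410L', 'K150Q', 'Q153D'] ∩ ['A89H', 'D567L', 'D983N', 'F188S', 'Q153D'] = ['D567L', 'D983N', 'Q153D']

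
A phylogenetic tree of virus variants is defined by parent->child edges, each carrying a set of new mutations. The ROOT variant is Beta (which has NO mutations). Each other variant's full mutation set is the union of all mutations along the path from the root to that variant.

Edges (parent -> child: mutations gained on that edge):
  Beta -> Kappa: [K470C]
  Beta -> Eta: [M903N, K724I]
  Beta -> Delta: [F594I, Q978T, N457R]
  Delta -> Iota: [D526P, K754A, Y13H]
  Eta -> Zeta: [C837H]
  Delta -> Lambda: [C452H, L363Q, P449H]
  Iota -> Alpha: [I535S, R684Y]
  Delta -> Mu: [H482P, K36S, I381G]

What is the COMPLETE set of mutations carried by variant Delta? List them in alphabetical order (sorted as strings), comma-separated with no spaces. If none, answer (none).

Answer: F594I,N457R,Q978T

Derivation:
At Beta: gained [] -> total []
At Delta: gained ['F594I', 'Q978T', 'N457R'] -> total ['F594I', 'N457R', 'Q978T']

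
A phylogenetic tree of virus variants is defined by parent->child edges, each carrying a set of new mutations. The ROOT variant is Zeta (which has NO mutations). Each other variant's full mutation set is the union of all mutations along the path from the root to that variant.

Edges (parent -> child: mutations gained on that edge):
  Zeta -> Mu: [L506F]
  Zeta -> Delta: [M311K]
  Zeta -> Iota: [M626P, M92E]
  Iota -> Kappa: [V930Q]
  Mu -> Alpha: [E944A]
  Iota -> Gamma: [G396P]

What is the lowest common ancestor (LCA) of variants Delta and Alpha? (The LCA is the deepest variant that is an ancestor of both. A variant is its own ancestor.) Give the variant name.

Answer: Zeta

Derivation:
Path from root to Delta: Zeta -> Delta
  ancestors of Delta: {Zeta, Delta}
Path from root to Alpha: Zeta -> Mu -> Alpha
  ancestors of Alpha: {Zeta, Mu, Alpha}
Common ancestors: {Zeta}
Walk up from Alpha: Alpha (not in ancestors of Delta), Mu (not in ancestors of Delta), Zeta (in ancestors of Delta)
Deepest common ancestor (LCA) = Zeta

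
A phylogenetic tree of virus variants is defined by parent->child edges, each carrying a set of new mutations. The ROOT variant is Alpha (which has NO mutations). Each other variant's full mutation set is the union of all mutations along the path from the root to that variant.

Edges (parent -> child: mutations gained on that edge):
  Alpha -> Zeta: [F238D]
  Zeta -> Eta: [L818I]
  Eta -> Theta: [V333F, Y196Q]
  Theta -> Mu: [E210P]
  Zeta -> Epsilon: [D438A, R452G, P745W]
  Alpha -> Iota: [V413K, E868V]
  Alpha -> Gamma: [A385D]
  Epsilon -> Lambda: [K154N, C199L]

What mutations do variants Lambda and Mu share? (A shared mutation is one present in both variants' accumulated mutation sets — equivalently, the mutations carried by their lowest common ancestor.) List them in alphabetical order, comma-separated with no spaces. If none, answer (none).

Accumulating mutations along path to Lambda:
  At Alpha: gained [] -> total []
  At Zeta: gained ['F238D'] -> total ['F238D']
  At Epsilon: gained ['D438A', 'R452G', 'P745W'] -> total ['D438A', 'F238D', 'P745W', 'R452G']
  At Lambda: gained ['K154N', 'C199L'] -> total ['C199L', 'D438A', 'F238D', 'K154N', 'P745W', 'R452G']
Mutations(Lambda) = ['C199L', 'D438A', 'F238D', 'K154N', 'P745W', 'R452G']
Accumulating mutations along path to Mu:
  At Alpha: gained [] -> total []
  At Zeta: gained ['F238D'] -> total ['F238D']
  At Eta: gained ['L818I'] -> total ['F238D', 'L818I']
  At Theta: gained ['V333F', 'Y196Q'] -> total ['F238D', 'L818I', 'V333F', 'Y196Q']
  At Mu: gained ['E210P'] -> total ['E210P', 'F238D', 'L818I', 'V333F', 'Y196Q']
Mutations(Mu) = ['E210P', 'F238D', 'L818I', 'V333F', 'Y196Q']
Intersection: ['C199L', 'D438A', 'F238D', 'K154N', 'P745W', 'R452G'] ∩ ['E210P', 'F238D', 'L818I', 'V333F', 'Y196Q'] = ['F238D']

Answer: F238D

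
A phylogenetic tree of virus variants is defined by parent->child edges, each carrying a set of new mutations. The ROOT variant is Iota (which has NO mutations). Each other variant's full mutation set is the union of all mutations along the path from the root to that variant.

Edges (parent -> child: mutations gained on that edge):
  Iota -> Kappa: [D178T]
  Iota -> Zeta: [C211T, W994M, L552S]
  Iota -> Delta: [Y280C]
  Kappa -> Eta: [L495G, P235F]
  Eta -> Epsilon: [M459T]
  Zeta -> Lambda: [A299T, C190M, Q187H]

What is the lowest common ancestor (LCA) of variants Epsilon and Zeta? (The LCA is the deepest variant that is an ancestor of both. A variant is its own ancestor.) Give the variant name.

Path from root to Epsilon: Iota -> Kappa -> Eta -> Epsilon
  ancestors of Epsilon: {Iota, Kappa, Eta, Epsilon}
Path from root to Zeta: Iota -> Zeta
  ancestors of Zeta: {Iota, Zeta}
Common ancestors: {Iota}
Walk up from Zeta: Zeta (not in ancestors of Epsilon), Iota (in ancestors of Epsilon)
Deepest common ancestor (LCA) = Iota

Answer: Iota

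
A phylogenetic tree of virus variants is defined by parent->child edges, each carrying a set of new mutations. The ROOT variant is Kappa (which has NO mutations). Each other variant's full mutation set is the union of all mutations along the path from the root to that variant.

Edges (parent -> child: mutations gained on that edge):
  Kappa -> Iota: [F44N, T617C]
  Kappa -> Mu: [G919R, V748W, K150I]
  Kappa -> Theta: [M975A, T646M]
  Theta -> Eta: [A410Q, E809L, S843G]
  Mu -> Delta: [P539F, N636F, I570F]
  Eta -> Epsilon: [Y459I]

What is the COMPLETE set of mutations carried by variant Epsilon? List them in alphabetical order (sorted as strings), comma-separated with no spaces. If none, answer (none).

Answer: A410Q,E809L,M975A,S843G,T646M,Y459I

Derivation:
At Kappa: gained [] -> total []
At Theta: gained ['M975A', 'T646M'] -> total ['M975A', 'T646M']
At Eta: gained ['A410Q', 'E809L', 'S843G'] -> total ['A410Q', 'E809L', 'M975A', 'S843G', 'T646M']
At Epsilon: gained ['Y459I'] -> total ['A410Q', 'E809L', 'M975A', 'S843G', 'T646M', 'Y459I']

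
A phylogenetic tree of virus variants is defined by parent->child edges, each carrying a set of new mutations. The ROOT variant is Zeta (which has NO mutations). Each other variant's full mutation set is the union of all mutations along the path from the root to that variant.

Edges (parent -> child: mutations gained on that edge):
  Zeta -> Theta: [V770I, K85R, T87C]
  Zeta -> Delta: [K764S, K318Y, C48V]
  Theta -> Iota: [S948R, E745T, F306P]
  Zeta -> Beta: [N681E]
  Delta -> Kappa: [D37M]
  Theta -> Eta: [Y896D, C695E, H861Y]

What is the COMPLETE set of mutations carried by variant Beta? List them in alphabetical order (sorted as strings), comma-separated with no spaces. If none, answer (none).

Answer: N681E

Derivation:
At Zeta: gained [] -> total []
At Beta: gained ['N681E'] -> total ['N681E']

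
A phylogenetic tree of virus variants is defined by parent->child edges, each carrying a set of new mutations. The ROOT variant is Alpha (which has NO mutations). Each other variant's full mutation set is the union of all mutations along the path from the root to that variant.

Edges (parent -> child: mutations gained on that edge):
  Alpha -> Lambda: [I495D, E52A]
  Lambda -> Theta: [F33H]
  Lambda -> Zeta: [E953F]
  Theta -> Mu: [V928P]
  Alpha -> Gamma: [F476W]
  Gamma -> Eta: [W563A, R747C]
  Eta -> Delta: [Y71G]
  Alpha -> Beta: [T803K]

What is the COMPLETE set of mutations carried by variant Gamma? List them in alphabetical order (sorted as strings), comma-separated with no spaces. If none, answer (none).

Answer: F476W

Derivation:
At Alpha: gained [] -> total []
At Gamma: gained ['F476W'] -> total ['F476W']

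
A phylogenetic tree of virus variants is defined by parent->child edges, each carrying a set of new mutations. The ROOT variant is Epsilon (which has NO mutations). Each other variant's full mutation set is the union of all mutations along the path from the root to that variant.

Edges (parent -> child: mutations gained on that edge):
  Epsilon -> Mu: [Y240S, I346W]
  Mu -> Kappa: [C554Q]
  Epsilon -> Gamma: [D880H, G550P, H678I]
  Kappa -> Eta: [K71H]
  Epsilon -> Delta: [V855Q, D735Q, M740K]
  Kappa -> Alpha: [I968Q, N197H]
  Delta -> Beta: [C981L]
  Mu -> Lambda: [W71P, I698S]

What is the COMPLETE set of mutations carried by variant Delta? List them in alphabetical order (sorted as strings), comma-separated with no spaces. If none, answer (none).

Answer: D735Q,M740K,V855Q

Derivation:
At Epsilon: gained [] -> total []
At Delta: gained ['V855Q', 'D735Q', 'M740K'] -> total ['D735Q', 'M740K', 'V855Q']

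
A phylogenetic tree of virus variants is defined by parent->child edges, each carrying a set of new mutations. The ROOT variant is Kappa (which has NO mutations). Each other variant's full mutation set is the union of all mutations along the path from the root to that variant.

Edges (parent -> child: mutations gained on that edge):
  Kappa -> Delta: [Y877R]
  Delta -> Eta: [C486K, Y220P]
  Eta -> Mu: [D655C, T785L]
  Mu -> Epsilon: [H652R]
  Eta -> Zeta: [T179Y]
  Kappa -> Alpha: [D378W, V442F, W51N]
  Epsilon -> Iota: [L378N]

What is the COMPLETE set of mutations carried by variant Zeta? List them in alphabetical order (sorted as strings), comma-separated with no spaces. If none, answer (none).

Answer: C486K,T179Y,Y220P,Y877R

Derivation:
At Kappa: gained [] -> total []
At Delta: gained ['Y877R'] -> total ['Y877R']
At Eta: gained ['C486K', 'Y220P'] -> total ['C486K', 'Y220P', 'Y877R']
At Zeta: gained ['T179Y'] -> total ['C486K', 'T179Y', 'Y220P', 'Y877R']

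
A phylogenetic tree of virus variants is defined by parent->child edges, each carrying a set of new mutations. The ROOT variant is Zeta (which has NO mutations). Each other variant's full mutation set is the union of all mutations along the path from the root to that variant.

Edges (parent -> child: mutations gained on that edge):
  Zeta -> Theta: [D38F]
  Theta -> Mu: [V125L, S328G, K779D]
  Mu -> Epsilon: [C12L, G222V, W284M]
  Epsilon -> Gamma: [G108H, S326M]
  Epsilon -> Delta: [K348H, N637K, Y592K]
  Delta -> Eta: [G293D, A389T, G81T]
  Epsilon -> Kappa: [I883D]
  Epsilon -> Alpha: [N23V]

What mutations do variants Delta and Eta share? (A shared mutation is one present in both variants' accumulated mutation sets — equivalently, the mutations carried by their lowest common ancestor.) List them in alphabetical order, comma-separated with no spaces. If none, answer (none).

Accumulating mutations along path to Delta:
  At Zeta: gained [] -> total []
  At Theta: gained ['D38F'] -> total ['D38F']
  At Mu: gained ['V125L', 'S328G', 'K779D'] -> total ['D38F', 'K779D', 'S328G', 'V125L']
  At Epsilon: gained ['C12L', 'G222V', 'W284M'] -> total ['C12L', 'D38F', 'G222V', 'K779D', 'S328G', 'V125L', 'W284M']
  At Delta: gained ['K348H', 'N637K', 'Y592K'] -> total ['C12L', 'D38F', 'G222V', 'K348H', 'K779D', 'N637K', 'S328G', 'V125L', 'W284M', 'Y592K']
Mutations(Delta) = ['C12L', 'D38F', 'G222V', 'K348H', 'K779D', 'N637K', 'S328G', 'V125L', 'W284M', 'Y592K']
Accumulating mutations along path to Eta:
  At Zeta: gained [] -> total []
  At Theta: gained ['D38F'] -> total ['D38F']
  At Mu: gained ['V125L', 'S328G', 'K779D'] -> total ['D38F', 'K779D', 'S328G', 'V125L']
  At Epsilon: gained ['C12L', 'G222V', 'W284M'] -> total ['C12L', 'D38F', 'G222V', 'K779D', 'S328G', 'V125L', 'W284M']
  At Delta: gained ['K348H', 'N637K', 'Y592K'] -> total ['C12L', 'D38F', 'G222V', 'K348H', 'K779D', 'N637K', 'S328G', 'V125L', 'W284M', 'Y592K']
  At Eta: gained ['G293D', 'A389T', 'G81T'] -> total ['A389T', 'C12L', 'D38F', 'G222V', 'G293D', 'G81T', 'K348H', 'K779D', 'N637K', 'S328G', 'V125L', 'W284M', 'Y592K']
Mutations(Eta) = ['A389T', 'C12L', 'D38F', 'G222V', 'G293D', 'G81T', 'K348H', 'K779D', 'N637K', 'S328G', 'V125L', 'W284M', 'Y592K']
Intersection: ['C12L', 'D38F', 'G222V', 'K348H', 'K779D', 'N637K', 'S328G', 'V125L', 'W284M', 'Y592K'] ∩ ['A389T', 'C12L', 'D38F', 'G222V', 'G293D', 'G81T', 'K348H', 'K779D', 'N637K', 'S328G', 'V125L', 'W284M', 'Y592K'] = ['C12L', 'D38F', 'G222V', 'K348H', 'K779D', 'N637K', 'S328G', 'V125L', 'W284M', 'Y592K']

Answer: C12L,D38F,G222V,K348H,K779D,N637K,S328G,V125L,W284M,Y592K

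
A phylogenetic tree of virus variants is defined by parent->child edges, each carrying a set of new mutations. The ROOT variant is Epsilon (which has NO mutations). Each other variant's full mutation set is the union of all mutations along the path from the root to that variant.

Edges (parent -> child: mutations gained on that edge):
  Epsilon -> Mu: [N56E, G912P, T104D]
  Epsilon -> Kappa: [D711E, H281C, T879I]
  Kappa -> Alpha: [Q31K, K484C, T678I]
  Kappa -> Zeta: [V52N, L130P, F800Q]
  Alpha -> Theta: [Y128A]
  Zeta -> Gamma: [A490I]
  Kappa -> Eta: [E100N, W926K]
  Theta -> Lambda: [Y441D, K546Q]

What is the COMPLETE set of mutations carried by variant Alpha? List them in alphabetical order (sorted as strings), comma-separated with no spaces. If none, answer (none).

Answer: D711E,H281C,K484C,Q31K,T678I,T879I

Derivation:
At Epsilon: gained [] -> total []
At Kappa: gained ['D711E', 'H281C', 'T879I'] -> total ['D711E', 'H281C', 'T879I']
At Alpha: gained ['Q31K', 'K484C', 'T678I'] -> total ['D711E', 'H281C', 'K484C', 'Q31K', 'T678I', 'T879I']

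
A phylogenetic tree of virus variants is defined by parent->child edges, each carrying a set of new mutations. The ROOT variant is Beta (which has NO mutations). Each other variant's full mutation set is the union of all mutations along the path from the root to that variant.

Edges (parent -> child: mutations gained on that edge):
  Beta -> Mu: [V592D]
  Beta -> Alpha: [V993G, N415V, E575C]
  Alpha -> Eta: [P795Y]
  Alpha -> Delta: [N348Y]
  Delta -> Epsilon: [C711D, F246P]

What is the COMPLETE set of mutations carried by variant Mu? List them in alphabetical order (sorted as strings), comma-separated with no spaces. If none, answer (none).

Answer: V592D

Derivation:
At Beta: gained [] -> total []
At Mu: gained ['V592D'] -> total ['V592D']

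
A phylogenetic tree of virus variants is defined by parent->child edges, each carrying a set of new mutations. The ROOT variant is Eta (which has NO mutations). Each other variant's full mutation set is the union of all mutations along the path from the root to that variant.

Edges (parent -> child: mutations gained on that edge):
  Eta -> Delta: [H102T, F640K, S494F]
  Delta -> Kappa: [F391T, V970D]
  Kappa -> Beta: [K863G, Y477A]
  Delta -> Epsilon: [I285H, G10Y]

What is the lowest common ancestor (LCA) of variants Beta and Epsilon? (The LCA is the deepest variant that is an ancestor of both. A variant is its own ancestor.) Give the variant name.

Path from root to Beta: Eta -> Delta -> Kappa -> Beta
  ancestors of Beta: {Eta, Delta, Kappa, Beta}
Path from root to Epsilon: Eta -> Delta -> Epsilon
  ancestors of Epsilon: {Eta, Delta, Epsilon}
Common ancestors: {Eta, Delta}
Walk up from Epsilon: Epsilon (not in ancestors of Beta), Delta (in ancestors of Beta), Eta (in ancestors of Beta)
Deepest common ancestor (LCA) = Delta

Answer: Delta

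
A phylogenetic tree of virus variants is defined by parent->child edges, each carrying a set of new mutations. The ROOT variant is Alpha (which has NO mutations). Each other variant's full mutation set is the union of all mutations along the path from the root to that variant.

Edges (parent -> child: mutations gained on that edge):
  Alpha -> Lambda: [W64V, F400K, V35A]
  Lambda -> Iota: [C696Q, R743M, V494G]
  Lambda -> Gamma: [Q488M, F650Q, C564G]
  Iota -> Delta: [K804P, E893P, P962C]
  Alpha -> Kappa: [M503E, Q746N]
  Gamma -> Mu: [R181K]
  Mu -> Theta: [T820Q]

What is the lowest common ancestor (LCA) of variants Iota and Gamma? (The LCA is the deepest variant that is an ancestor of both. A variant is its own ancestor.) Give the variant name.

Path from root to Iota: Alpha -> Lambda -> Iota
  ancestors of Iota: {Alpha, Lambda, Iota}
Path from root to Gamma: Alpha -> Lambda -> Gamma
  ancestors of Gamma: {Alpha, Lambda, Gamma}
Common ancestors: {Alpha, Lambda}
Walk up from Gamma: Gamma (not in ancestors of Iota), Lambda (in ancestors of Iota), Alpha (in ancestors of Iota)
Deepest common ancestor (LCA) = Lambda

Answer: Lambda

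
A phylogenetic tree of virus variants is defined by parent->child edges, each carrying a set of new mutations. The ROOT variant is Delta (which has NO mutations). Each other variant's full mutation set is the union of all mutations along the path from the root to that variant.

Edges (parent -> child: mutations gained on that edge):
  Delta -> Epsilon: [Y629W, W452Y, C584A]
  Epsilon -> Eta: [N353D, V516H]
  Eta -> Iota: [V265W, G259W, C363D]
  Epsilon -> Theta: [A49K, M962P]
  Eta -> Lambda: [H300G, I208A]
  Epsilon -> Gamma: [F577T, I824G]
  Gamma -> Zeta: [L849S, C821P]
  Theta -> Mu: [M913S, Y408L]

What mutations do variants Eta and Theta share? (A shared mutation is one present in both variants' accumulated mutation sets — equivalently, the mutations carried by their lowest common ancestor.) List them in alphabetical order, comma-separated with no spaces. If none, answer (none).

Answer: C584A,W452Y,Y629W

Derivation:
Accumulating mutations along path to Eta:
  At Delta: gained [] -> total []
  At Epsilon: gained ['Y629W', 'W452Y', 'C584A'] -> total ['C584A', 'W452Y', 'Y629W']
  At Eta: gained ['N353D', 'V516H'] -> total ['C584A', 'N353D', 'V516H', 'W452Y', 'Y629W']
Mutations(Eta) = ['C584A', 'N353D', 'V516H', 'W452Y', 'Y629W']
Accumulating mutations along path to Theta:
  At Delta: gained [] -> total []
  At Epsilon: gained ['Y629W', 'W452Y', 'C584A'] -> total ['C584A', 'W452Y', 'Y629W']
  At Theta: gained ['A49K', 'M962P'] -> total ['A49K', 'C584A', 'M962P', 'W452Y', 'Y629W']
Mutations(Theta) = ['A49K', 'C584A', 'M962P', 'W452Y', 'Y629W']
Intersection: ['C584A', 'N353D', 'V516H', 'W452Y', 'Y629W'] ∩ ['A49K', 'C584A', 'M962P', 'W452Y', 'Y629W'] = ['C584A', 'W452Y', 'Y629W']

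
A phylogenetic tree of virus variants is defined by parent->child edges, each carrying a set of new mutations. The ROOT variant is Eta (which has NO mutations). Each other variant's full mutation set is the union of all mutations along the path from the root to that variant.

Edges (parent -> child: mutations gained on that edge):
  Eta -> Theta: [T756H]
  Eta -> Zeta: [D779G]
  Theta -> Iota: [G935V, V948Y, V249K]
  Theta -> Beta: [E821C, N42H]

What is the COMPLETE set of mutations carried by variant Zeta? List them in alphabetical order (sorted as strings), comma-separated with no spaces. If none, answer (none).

Answer: D779G

Derivation:
At Eta: gained [] -> total []
At Zeta: gained ['D779G'] -> total ['D779G']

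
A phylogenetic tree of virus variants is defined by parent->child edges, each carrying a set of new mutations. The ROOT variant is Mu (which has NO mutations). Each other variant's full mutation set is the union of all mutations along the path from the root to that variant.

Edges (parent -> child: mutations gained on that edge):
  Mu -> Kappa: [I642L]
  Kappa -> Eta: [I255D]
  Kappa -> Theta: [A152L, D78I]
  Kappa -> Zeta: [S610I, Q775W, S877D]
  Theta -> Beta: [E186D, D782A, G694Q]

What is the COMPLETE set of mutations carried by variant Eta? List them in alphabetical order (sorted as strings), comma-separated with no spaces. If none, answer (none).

At Mu: gained [] -> total []
At Kappa: gained ['I642L'] -> total ['I642L']
At Eta: gained ['I255D'] -> total ['I255D', 'I642L']

Answer: I255D,I642L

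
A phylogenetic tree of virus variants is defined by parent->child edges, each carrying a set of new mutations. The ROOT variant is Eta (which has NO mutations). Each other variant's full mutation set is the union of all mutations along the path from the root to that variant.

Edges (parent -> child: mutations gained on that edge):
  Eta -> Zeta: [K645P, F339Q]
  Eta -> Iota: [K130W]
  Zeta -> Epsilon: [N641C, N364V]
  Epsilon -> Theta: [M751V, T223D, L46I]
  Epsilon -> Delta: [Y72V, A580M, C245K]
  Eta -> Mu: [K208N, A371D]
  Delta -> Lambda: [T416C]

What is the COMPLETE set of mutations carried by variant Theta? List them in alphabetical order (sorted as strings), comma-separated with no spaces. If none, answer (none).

Answer: F339Q,K645P,L46I,M751V,N364V,N641C,T223D

Derivation:
At Eta: gained [] -> total []
At Zeta: gained ['K645P', 'F339Q'] -> total ['F339Q', 'K645P']
At Epsilon: gained ['N641C', 'N364V'] -> total ['F339Q', 'K645P', 'N364V', 'N641C']
At Theta: gained ['M751V', 'T223D', 'L46I'] -> total ['F339Q', 'K645P', 'L46I', 'M751V', 'N364V', 'N641C', 'T223D']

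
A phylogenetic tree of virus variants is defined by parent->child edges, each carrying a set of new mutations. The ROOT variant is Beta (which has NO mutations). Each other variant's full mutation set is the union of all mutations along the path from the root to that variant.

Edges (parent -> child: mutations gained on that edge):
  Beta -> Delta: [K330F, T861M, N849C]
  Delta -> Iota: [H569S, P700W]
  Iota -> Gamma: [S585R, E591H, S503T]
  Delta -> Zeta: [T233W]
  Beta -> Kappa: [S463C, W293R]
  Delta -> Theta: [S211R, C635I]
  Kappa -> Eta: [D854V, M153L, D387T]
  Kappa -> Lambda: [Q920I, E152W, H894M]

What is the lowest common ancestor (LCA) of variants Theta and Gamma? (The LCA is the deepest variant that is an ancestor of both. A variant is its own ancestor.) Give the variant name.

Path from root to Theta: Beta -> Delta -> Theta
  ancestors of Theta: {Beta, Delta, Theta}
Path from root to Gamma: Beta -> Delta -> Iota -> Gamma
  ancestors of Gamma: {Beta, Delta, Iota, Gamma}
Common ancestors: {Beta, Delta}
Walk up from Gamma: Gamma (not in ancestors of Theta), Iota (not in ancestors of Theta), Delta (in ancestors of Theta), Beta (in ancestors of Theta)
Deepest common ancestor (LCA) = Delta

Answer: Delta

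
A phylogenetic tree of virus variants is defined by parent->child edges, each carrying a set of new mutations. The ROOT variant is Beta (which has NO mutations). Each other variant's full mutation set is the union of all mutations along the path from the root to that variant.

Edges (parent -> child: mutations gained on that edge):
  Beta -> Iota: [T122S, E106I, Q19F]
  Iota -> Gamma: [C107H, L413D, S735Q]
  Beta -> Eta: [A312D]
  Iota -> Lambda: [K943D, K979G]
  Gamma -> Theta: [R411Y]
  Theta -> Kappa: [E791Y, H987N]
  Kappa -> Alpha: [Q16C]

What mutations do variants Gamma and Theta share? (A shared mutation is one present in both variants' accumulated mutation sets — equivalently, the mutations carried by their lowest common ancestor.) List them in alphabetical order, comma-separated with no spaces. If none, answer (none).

Accumulating mutations along path to Gamma:
  At Beta: gained [] -> total []
  At Iota: gained ['T122S', 'E106I', 'Q19F'] -> total ['E106I', 'Q19F', 'T122S']
  At Gamma: gained ['C107H', 'L413D', 'S735Q'] -> total ['C107H', 'E106I', 'L413D', 'Q19F', 'S735Q', 'T122S']
Mutations(Gamma) = ['C107H', 'E106I', 'L413D', 'Q19F', 'S735Q', 'T122S']
Accumulating mutations along path to Theta:
  At Beta: gained [] -> total []
  At Iota: gained ['T122S', 'E106I', 'Q19F'] -> total ['E106I', 'Q19F', 'T122S']
  At Gamma: gained ['C107H', 'L413D', 'S735Q'] -> total ['C107H', 'E106I', 'L413D', 'Q19F', 'S735Q', 'T122S']
  At Theta: gained ['R411Y'] -> total ['C107H', 'E106I', 'L413D', 'Q19F', 'R411Y', 'S735Q', 'T122S']
Mutations(Theta) = ['C107H', 'E106I', 'L413D', 'Q19F', 'R411Y', 'S735Q', 'T122S']
Intersection: ['C107H', 'E106I', 'L413D', 'Q19F', 'S735Q', 'T122S'] ∩ ['C107H', 'E106I', 'L413D', 'Q19F', 'R411Y', 'S735Q', 'T122S'] = ['C107H', 'E106I', 'L413D', 'Q19F', 'S735Q', 'T122S']

Answer: C107H,E106I,L413D,Q19F,S735Q,T122S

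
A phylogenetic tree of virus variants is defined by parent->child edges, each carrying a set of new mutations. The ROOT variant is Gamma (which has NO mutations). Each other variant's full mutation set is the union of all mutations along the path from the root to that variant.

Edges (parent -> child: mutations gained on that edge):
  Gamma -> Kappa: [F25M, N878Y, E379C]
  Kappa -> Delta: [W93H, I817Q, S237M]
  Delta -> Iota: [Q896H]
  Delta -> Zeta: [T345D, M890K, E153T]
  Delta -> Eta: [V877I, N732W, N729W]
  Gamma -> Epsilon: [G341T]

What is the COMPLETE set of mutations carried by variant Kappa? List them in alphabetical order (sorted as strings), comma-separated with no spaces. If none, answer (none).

At Gamma: gained [] -> total []
At Kappa: gained ['F25M', 'N878Y', 'E379C'] -> total ['E379C', 'F25M', 'N878Y']

Answer: E379C,F25M,N878Y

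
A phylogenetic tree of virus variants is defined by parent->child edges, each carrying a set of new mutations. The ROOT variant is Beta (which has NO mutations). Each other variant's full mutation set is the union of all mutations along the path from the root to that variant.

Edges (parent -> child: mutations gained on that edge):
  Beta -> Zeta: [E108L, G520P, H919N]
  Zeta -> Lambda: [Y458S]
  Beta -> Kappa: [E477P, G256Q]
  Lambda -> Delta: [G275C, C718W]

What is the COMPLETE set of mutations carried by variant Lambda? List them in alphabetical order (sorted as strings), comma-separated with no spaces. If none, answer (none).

Answer: E108L,G520P,H919N,Y458S

Derivation:
At Beta: gained [] -> total []
At Zeta: gained ['E108L', 'G520P', 'H919N'] -> total ['E108L', 'G520P', 'H919N']
At Lambda: gained ['Y458S'] -> total ['E108L', 'G520P', 'H919N', 'Y458S']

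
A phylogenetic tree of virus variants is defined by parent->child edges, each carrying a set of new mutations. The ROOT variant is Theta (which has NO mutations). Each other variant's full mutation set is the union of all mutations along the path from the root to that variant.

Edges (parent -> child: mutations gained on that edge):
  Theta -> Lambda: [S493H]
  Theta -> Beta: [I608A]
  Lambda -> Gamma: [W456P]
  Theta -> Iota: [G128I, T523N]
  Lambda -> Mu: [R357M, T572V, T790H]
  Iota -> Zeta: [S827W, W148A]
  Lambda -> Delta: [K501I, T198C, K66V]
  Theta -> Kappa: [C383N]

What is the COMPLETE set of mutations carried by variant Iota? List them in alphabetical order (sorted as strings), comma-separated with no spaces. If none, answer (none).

Answer: G128I,T523N

Derivation:
At Theta: gained [] -> total []
At Iota: gained ['G128I', 'T523N'] -> total ['G128I', 'T523N']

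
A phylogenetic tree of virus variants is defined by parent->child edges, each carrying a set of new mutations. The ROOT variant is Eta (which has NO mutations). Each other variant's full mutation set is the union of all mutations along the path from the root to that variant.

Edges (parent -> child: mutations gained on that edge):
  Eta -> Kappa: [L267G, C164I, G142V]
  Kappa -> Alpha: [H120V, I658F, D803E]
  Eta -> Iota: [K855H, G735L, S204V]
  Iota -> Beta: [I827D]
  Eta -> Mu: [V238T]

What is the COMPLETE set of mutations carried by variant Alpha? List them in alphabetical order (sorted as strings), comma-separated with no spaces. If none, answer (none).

Answer: C164I,D803E,G142V,H120V,I658F,L267G

Derivation:
At Eta: gained [] -> total []
At Kappa: gained ['L267G', 'C164I', 'G142V'] -> total ['C164I', 'G142V', 'L267G']
At Alpha: gained ['H120V', 'I658F', 'D803E'] -> total ['C164I', 'D803E', 'G142V', 'H120V', 'I658F', 'L267G']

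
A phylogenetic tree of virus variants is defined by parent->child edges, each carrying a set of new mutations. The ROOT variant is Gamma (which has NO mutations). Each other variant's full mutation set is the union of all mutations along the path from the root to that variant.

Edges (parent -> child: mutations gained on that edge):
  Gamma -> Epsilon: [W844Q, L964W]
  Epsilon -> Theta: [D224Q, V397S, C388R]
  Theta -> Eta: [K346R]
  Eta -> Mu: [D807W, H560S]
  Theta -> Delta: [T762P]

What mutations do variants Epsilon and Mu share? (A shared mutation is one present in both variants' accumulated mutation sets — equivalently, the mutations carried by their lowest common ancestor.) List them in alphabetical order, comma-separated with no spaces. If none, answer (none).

Accumulating mutations along path to Epsilon:
  At Gamma: gained [] -> total []
  At Epsilon: gained ['W844Q', 'L964W'] -> total ['L964W', 'W844Q']
Mutations(Epsilon) = ['L964W', 'W844Q']
Accumulating mutations along path to Mu:
  At Gamma: gained [] -> total []
  At Epsilon: gained ['W844Q', 'L964W'] -> total ['L964W', 'W844Q']
  At Theta: gained ['D224Q', 'V397S', 'C388R'] -> total ['C388R', 'D224Q', 'L964W', 'V397S', 'W844Q']
  At Eta: gained ['K346R'] -> total ['C388R', 'D224Q', 'K346R', 'L964W', 'V397S', 'W844Q']
  At Mu: gained ['D807W', 'H560S'] -> total ['C388R', 'D224Q', 'D807W', 'H560S', 'K346R', 'L964W', 'V397S', 'W844Q']
Mutations(Mu) = ['C388R', 'D224Q', 'D807W', 'H560S', 'K346R', 'L964W', 'V397S', 'W844Q']
Intersection: ['L964W', 'W844Q'] ∩ ['C388R', 'D224Q', 'D807W', 'H560S', 'K346R', 'L964W', 'V397S', 'W844Q'] = ['L964W', 'W844Q']

Answer: L964W,W844Q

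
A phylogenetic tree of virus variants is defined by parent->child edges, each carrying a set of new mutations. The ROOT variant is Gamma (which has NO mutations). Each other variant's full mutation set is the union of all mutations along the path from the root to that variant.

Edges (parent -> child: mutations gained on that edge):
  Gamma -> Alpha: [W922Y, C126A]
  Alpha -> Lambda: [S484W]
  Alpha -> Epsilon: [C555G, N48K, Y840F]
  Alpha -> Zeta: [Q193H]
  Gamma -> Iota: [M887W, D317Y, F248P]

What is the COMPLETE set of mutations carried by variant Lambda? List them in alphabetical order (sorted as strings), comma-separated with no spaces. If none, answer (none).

Answer: C126A,S484W,W922Y

Derivation:
At Gamma: gained [] -> total []
At Alpha: gained ['W922Y', 'C126A'] -> total ['C126A', 'W922Y']
At Lambda: gained ['S484W'] -> total ['C126A', 'S484W', 'W922Y']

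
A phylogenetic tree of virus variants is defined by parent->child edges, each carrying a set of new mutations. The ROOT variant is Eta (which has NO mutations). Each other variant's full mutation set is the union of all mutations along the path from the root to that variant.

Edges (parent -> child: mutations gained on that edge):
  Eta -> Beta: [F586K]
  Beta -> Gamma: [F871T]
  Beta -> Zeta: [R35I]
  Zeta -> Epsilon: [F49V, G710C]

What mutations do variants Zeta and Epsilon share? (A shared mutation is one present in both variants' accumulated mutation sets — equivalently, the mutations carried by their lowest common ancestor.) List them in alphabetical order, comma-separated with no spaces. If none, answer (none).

Answer: F586K,R35I

Derivation:
Accumulating mutations along path to Zeta:
  At Eta: gained [] -> total []
  At Beta: gained ['F586K'] -> total ['F586K']
  At Zeta: gained ['R35I'] -> total ['F586K', 'R35I']
Mutations(Zeta) = ['F586K', 'R35I']
Accumulating mutations along path to Epsilon:
  At Eta: gained [] -> total []
  At Beta: gained ['F586K'] -> total ['F586K']
  At Zeta: gained ['R35I'] -> total ['F586K', 'R35I']
  At Epsilon: gained ['F49V', 'G710C'] -> total ['F49V', 'F586K', 'G710C', 'R35I']
Mutations(Epsilon) = ['F49V', 'F586K', 'G710C', 'R35I']
Intersection: ['F586K', 'R35I'] ∩ ['F49V', 'F586K', 'G710C', 'R35I'] = ['F586K', 'R35I']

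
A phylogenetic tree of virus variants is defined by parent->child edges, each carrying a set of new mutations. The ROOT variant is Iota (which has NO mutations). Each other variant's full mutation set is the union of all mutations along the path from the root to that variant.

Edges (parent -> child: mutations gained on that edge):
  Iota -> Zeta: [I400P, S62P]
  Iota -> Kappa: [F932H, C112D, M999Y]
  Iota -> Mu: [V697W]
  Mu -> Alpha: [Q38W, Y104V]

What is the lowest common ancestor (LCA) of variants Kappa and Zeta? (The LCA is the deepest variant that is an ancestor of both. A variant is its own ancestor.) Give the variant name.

Answer: Iota

Derivation:
Path from root to Kappa: Iota -> Kappa
  ancestors of Kappa: {Iota, Kappa}
Path from root to Zeta: Iota -> Zeta
  ancestors of Zeta: {Iota, Zeta}
Common ancestors: {Iota}
Walk up from Zeta: Zeta (not in ancestors of Kappa), Iota (in ancestors of Kappa)
Deepest common ancestor (LCA) = Iota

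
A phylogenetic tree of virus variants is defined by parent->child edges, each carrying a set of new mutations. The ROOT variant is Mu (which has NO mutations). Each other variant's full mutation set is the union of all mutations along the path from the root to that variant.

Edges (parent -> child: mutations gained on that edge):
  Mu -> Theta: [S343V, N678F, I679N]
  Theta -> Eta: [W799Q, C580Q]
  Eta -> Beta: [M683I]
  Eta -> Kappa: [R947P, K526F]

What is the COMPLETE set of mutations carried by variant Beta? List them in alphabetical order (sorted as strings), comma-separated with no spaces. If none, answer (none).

Answer: C580Q,I679N,M683I,N678F,S343V,W799Q

Derivation:
At Mu: gained [] -> total []
At Theta: gained ['S343V', 'N678F', 'I679N'] -> total ['I679N', 'N678F', 'S343V']
At Eta: gained ['W799Q', 'C580Q'] -> total ['C580Q', 'I679N', 'N678F', 'S343V', 'W799Q']
At Beta: gained ['M683I'] -> total ['C580Q', 'I679N', 'M683I', 'N678F', 'S343V', 'W799Q']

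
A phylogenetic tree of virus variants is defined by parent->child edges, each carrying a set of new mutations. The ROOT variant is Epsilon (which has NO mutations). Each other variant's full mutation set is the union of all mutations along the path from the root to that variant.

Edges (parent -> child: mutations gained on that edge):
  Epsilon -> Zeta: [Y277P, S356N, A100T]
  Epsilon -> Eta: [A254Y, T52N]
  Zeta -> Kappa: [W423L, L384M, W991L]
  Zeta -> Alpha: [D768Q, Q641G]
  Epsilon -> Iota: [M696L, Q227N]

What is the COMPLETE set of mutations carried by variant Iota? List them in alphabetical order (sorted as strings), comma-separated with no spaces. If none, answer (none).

At Epsilon: gained [] -> total []
At Iota: gained ['M696L', 'Q227N'] -> total ['M696L', 'Q227N']

Answer: M696L,Q227N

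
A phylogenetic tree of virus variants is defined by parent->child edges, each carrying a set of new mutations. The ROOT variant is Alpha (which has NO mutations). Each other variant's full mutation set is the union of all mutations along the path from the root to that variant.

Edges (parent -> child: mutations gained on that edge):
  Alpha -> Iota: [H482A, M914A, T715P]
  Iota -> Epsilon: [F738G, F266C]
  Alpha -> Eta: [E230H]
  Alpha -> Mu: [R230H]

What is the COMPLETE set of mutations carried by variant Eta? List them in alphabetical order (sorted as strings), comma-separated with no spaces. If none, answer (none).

At Alpha: gained [] -> total []
At Eta: gained ['E230H'] -> total ['E230H']

Answer: E230H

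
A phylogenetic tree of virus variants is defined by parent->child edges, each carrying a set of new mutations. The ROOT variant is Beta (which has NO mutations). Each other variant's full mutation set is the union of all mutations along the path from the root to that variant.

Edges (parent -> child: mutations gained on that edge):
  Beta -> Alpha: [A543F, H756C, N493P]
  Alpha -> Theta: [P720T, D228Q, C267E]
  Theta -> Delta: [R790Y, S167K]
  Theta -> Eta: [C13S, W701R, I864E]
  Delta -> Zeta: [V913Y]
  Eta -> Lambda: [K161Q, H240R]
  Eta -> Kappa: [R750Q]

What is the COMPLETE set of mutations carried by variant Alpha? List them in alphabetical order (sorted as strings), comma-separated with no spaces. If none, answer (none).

Answer: A543F,H756C,N493P

Derivation:
At Beta: gained [] -> total []
At Alpha: gained ['A543F', 'H756C', 'N493P'] -> total ['A543F', 'H756C', 'N493P']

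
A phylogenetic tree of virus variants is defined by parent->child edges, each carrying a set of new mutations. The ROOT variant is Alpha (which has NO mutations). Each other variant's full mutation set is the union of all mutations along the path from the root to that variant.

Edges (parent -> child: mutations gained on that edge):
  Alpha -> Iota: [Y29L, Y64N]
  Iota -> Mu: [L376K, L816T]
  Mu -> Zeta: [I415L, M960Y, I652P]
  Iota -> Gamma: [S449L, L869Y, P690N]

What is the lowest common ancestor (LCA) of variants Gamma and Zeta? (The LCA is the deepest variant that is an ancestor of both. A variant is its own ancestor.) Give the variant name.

Answer: Iota

Derivation:
Path from root to Gamma: Alpha -> Iota -> Gamma
  ancestors of Gamma: {Alpha, Iota, Gamma}
Path from root to Zeta: Alpha -> Iota -> Mu -> Zeta
  ancestors of Zeta: {Alpha, Iota, Mu, Zeta}
Common ancestors: {Alpha, Iota}
Walk up from Zeta: Zeta (not in ancestors of Gamma), Mu (not in ancestors of Gamma), Iota (in ancestors of Gamma), Alpha (in ancestors of Gamma)
Deepest common ancestor (LCA) = Iota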